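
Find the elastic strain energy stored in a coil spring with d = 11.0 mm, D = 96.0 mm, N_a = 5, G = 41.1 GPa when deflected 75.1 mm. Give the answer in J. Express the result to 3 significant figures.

k = Gd⁴/(8D³N_a) = (41.1×10³)(11.0⁴)/(8·96.0³·5) = 17.004 N/mm
U = ½kδ² = 0.5 × 17.004 × 75.1² = 47950 N·mm = 47.95 J

48.0 J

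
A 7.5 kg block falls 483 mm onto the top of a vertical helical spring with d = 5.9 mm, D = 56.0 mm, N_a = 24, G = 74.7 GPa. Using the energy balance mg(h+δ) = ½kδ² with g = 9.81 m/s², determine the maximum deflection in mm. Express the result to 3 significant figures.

192 mm

k = Gd⁴/(8D³N_a) = (74.7×10³)(5.9⁴)/(8·56.0³·24) = 2.6845 N/mm
W = mg = 7.5 × 9.81 = 73.575 N
½kδ² − Wδ − Wh = 0 → δ = (W + √(W² + 2kWh))/k
δ = (73.575 + √(5413.3 + 190797))/2.6845 = (73.575 + 442.96)/2.6845 = 192.41 mm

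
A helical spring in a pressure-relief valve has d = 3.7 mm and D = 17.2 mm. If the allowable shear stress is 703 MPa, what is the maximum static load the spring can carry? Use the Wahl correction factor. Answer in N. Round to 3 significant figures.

608 N

C = D/d = 17.2/3.7 = 4.6486
K_W = (4C−1)/(4C−4) + 0.615/C = 17.595/14.595 + 0.1323 = 1.3379
τ_max = K·8FD/(πd³) → F_max = τ_allow·πd³/(8DK)
F_max = 703·π·3.7³/(8·17.2·1.3379) = 1.1187e+05/184.09 = 607.69 N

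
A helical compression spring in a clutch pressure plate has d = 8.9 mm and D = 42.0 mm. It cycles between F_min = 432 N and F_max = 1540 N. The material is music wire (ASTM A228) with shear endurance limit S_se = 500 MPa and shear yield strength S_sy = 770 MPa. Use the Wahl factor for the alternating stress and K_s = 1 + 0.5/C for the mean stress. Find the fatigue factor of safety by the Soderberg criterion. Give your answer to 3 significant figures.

2.28

C = D/d = 42.0/8.9 = 4.7191; K_W = (4C−1)/(4C−4)+0.615/C = 1.3320; K_s = 1+0.5/C = 1.1060
F_a = (F_max−F_min)/2 = 554 N; F_m = (F_max+F_min)/2 = 986 N
τ_a = K_W·8F_aD/(πd³) = 1.3320 × 84.048 = 111.95 MPa
τ_m = K_s·8F_mD/(πd³) = 1.1060 × 149.59 = 165.44 MPa
Soderberg: 1/n_f = τ_a/S_se + τ_m/S_sy = 111.95/500 + 165.44/770 = 0.22390 + 0.21485 = 0.43876
n_f = 1/0.43876 = 2.279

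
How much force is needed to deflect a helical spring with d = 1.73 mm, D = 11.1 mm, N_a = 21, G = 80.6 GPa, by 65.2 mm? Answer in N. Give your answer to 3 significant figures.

k = Gd⁴/(8D³N_a) = (80.6×10³)(1.73⁴)/(8·11.1³·21) = 3.1423 N/mm
F = k·δ = 3.1423 × 65.2 = 204.87 N

205 N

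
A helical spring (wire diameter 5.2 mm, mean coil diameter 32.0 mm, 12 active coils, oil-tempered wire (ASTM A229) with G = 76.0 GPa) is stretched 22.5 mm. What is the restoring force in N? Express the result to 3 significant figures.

k = Gd⁴/(8D³N_a) = (76.0×10³)(5.2⁴)/(8·32.0³·12) = 17.665 N/mm
F = k·δ = 17.665 × 22.5 = 397.46 N

397 N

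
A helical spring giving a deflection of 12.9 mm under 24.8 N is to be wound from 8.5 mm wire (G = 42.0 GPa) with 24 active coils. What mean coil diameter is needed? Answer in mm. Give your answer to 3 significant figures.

84.1 mm

Required rate k = F/δ = 24.8/12.9 = 1.9225 N/mm
D = (Gd⁴/(8N_a·k))^(1/3) = (42.0×10³·8.5⁴/(8·24·1.9225))^(1/3)
  = (593966)^(1/3) = 84.0596 mm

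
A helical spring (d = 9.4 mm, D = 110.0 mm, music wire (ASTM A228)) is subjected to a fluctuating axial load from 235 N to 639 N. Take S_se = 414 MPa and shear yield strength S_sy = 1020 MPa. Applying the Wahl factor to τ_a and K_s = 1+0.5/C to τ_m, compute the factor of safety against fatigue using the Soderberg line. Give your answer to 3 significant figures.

2.98

C = D/d = 110.0/9.4 = 11.7021; K_W = (4C−1)/(4C−4)+0.615/C = 1.1226; K_s = 1+0.5/C = 1.0427
F_a = (F_max−F_min)/2 = 202 N; F_m = (F_max+F_min)/2 = 437 N
τ_a = K_W·8F_aD/(πd³) = 1.1226 × 68.124 = 76.478 MPa
τ_m = K_s·8F_mD/(πd³) = 1.0427 × 147.38 = 153.67 MPa
Soderberg: 1/n_f = τ_a/S_se + τ_m/S_sy = 76.478/414 + 153.67/1020 = 0.18473 + 0.15066 = 0.33539
n_f = 1/0.33539 = 2.982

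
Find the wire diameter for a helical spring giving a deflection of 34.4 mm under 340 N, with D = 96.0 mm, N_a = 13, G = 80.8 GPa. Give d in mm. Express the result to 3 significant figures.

10.3 mm

Required rate k = F/δ = 340/34.4 = 9.8837 N/mm
d = (8D³N_a·k / G)^(1/4) = (8·96.0³·13·9.8837 / (80.8×10³))^0.25
  = (11255)^0.25 = 10.3000 mm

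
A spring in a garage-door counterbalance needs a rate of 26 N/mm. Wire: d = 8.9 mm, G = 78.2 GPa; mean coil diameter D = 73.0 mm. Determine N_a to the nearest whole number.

6

N_a = Gd⁴/(8D³k) = (78.2×10³ × 8.9⁴)/(8 × 73.0³ × 26)
    = 4.90644e+08 / 8.09155e+07 = 6.064 → 6 coils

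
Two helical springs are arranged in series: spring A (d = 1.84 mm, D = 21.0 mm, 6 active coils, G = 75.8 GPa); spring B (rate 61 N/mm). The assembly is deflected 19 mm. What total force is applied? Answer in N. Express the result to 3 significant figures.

36.0 N

k_A = Gd⁴/(8D³N_a) = (75.8×10³)(1.84⁴)/(8·21.0³·6) = 1.9545 N/mm
Series: 1/k_eq = 1/1.9545 + 1/61 = 0.52803; k_eq = 1.8938 N/mm
F = k_eq·δ = 1.8938·19 = 35.983 N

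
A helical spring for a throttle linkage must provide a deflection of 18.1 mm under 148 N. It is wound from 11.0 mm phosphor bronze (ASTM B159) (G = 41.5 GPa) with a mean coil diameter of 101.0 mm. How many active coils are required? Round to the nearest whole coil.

Required rate k = F/δ = 148/18.1 = 8.1768 N/mm
N_a = Gd⁴/(8D³k) = (41.5×10³ × 11.0⁴)/(8 × 101.0³ × 8.1768)
    = 6.07602e+08 / 6.73965e+07 = 9.015 → 9 coils

9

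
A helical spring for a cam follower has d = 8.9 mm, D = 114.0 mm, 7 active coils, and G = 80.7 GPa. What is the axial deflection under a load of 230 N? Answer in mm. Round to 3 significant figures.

37.7 mm

k = Gd⁴/(8D³N_a) = (80.7×10³)(8.9⁴)/(8·114.0³·7) = 6.1028 N/mm
δ = F/k = 230 / 6.1028 = 37.687 mm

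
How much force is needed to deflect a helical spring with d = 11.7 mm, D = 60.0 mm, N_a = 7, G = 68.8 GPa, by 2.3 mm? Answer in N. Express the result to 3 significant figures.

245 N

k = Gd⁴/(8D³N_a) = (68.8×10³)(11.7⁴)/(8·60.0³·7) = 106.58 N/mm
F = k·δ = 106.58 × 2.3 = 245.14 N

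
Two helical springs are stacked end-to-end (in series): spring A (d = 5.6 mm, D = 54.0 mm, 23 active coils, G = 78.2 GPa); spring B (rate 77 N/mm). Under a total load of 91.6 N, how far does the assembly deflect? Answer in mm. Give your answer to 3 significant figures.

35.7 mm

k_A = Gd⁴/(8D³N_a) = (78.2×10³)(5.6⁴)/(8·54.0³·23) = 2.6544 N/mm
Series: 1/k_eq = 1/2.6544 + 1/77 = 0.38973; k_eq = 2.5659 N/mm
δ = F/k_eq = 91.6/2.5659 = 35.699 mm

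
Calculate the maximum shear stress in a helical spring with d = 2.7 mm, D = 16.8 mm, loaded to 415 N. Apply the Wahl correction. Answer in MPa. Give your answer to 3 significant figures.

1120 MPa

Spring index C = D/d = 16.8/2.7 = 6.2222
K_W = (4C−1)/(4C−4) + 0.615/C = 23.889/20.889 + 0.0988 = 1.2425
τ₀ = 8FD/(πd³) = 8·415·16.8/(π·2.7³) = 55776/61.836 = 902 MPa
τ_max = K·τ₀ = 1.2425 × 902 = 1120.7 MPa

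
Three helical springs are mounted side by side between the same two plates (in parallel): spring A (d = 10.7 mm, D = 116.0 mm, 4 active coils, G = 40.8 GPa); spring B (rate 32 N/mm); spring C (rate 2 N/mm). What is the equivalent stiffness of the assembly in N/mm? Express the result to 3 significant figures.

44.7 N/mm

k_A = Gd⁴/(8D³N_a) = (40.8×10³)(10.7⁴)/(8·116.0³·4) = 10.707 N/mm
Parallel: k_eq = 10.707 + 32 + 2 = 44.707 N/mm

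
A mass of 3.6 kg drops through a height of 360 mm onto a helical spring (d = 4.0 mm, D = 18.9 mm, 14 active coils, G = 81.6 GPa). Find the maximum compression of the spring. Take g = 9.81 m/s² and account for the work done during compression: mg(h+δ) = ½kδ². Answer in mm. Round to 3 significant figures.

31.6 mm

k = Gd⁴/(8D³N_a) = (81.6×10³)(4.0⁴)/(8·18.9³·14) = 27.627 N/mm
W = mg = 3.6 × 9.81 = 35.316 N
½kδ² − Wδ − Wh = 0 → δ = (W + √(W² + 2kWh))/k
δ = (35.316 + √(1247.2 + 702475))/27.627 = (35.316 + 838.88)/27.627 = 31.643 mm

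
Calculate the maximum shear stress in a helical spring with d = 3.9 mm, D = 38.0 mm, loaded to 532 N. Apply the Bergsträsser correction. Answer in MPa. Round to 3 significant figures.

988 MPa

Spring index C = D/d = 38.0/3.9 = 9.7436
K_B = (4C+2)/(4C−3) = 40.974/35.974 = 1.1390
τ₀ = 8FD/(πd³) = 8·532·38.0/(π·3.9³) = 161728/186.36 = 867.84 MPa
τ_max = K·τ₀ = 1.1390 × 867.84 = 988.46 MPa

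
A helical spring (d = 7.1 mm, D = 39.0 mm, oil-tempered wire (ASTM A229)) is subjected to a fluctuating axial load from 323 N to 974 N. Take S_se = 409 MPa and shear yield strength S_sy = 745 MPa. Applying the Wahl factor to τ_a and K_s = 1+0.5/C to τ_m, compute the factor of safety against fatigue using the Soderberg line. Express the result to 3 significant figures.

C = D/d = 39.0/7.1 = 5.4930; K_W = (4C−1)/(4C−4)+0.615/C = 1.2789; K_s = 1+0.5/C = 1.0910
F_a = (F_max−F_min)/2 = 325.5 N; F_m = (F_max+F_min)/2 = 648.5 N
τ_a = K_W·8F_aD/(πd³) = 1.2789 × 90.319 = 115.51 MPa
τ_m = K_s·8F_mD/(πd³) = 1.0910 × 179.94 = 196.32 MPa
Soderberg: 1/n_f = τ_a/S_se + τ_m/S_sy = 115.51/409 + 196.32/745 = 0.28242 + 0.26352 = 0.54594
n_f = 1/0.54594 = 1.832

1.83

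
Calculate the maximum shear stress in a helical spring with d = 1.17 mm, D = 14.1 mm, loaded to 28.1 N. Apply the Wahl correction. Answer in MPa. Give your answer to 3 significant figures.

705 MPa

Spring index C = D/d = 14.1/1.17 = 12.0513
K_W = (4C−1)/(4C−4) + 0.615/C = 47.205/44.205 + 0.0510 = 1.1189
τ₀ = 8FD/(πd³) = 8·28.1·14.1/(π·1.17³) = 3169.68/5.0316 = 629.95 MPa
τ_max = K·τ₀ = 1.1189 × 629.95 = 704.85 MPa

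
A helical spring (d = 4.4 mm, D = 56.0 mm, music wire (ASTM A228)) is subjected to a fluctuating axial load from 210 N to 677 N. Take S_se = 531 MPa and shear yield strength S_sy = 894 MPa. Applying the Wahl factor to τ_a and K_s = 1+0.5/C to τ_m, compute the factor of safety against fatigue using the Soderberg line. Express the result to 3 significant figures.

C = D/d = 56.0/4.4 = 12.7273; K_W = (4C−1)/(4C−4)+0.615/C = 1.1123; K_s = 1+0.5/C = 1.0393
F_a = (F_max−F_min)/2 = 233.5 N; F_m = (F_max+F_min)/2 = 443.5 N
τ_a = K_W·8F_aD/(πd³) = 1.1123 × 390.89 = 434.78 MPa
τ_m = K_s·8F_mD/(πd³) = 1.0393 × 742.44 = 771.61 MPa
Soderberg: 1/n_f = τ_a/S_se + τ_m/S_sy = 434.78/531 + 771.61/894 = 0.81879 + 0.86310 = 1.6819
n_f = 1/1.6819 = 0.5946

0.595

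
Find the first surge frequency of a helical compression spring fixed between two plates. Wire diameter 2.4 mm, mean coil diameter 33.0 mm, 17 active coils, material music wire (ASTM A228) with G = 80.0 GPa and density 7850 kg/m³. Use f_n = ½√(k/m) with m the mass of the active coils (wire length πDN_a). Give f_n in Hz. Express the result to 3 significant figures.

k = Gd⁴/(8D³N_a) = (80.0×10³)(2.4⁴)/(8·33.0³·17) = 0.54307 N/mm = 543.07 N/m
Wire length L = πDN_a = π·33.0·17 = 1762.4 mm
m = ρ·(πd²/4)·L = 7850 × 4.5239×10⁻⁶ m² × 1.7624 m = 0.062589 kg
f_n = ½√(k/m) = 0.5·√(543.07/0.062589) = 0.5·√(8676.8) = 46.575 Hz

46.6 Hz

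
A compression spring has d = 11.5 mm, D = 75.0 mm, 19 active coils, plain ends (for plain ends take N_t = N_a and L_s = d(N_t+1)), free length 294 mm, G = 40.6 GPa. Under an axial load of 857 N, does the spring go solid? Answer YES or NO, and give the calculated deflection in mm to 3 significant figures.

YES, δ = 77.4 mm

k = Gd⁴/(8D³N_a) = (40.6×10³)(11.5⁴)/(8·75.0³·19) = 11.074 N/mm
N_t = 19; L_s = 11.5·20 = 230 mm; δ_solid = L₀ − L_s = 294 − 230 = 64 mm
δ = F/k = 857/11.074 = 77.391 mm
δ ≥ δ_solid → spring goes solid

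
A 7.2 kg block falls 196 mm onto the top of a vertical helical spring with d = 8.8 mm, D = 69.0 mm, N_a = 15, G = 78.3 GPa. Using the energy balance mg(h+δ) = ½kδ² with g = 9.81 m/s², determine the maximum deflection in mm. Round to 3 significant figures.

54.5 mm

k = Gd⁴/(8D³N_a) = (78.3×10³)(8.8⁴)/(8·69.0³·15) = 11.911 N/mm
W = mg = 7.2 × 9.81 = 70.632 N
½kδ² − Wδ − Wh = 0 → δ = (W + √(W² + 2kWh))/k
δ = (70.632 + √(4988.9 + 329801))/11.911 = (70.632 + 578.61)/11.911 = 54.506 mm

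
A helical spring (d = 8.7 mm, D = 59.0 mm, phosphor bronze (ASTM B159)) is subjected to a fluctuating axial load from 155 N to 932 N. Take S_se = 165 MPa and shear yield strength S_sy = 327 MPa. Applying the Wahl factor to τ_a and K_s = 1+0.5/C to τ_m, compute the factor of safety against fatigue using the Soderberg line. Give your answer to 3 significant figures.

C = D/d = 59.0/8.7 = 6.7816; K_W = (4C−1)/(4C−4)+0.615/C = 1.2204; K_s = 1+0.5/C = 1.0737
F_a = (F_max−F_min)/2 = 388.5 N; F_m = (F_max+F_min)/2 = 543.5 N
τ_a = K_W·8F_aD/(πd³) = 1.2204 × 88.639 = 108.18 MPa
τ_m = K_s·8F_mD/(πd³) = 1.0737 × 124 = 133.15 MPa
Soderberg: 1/n_f = τ_a/S_se + τ_m/S_sy = 108.18/165 + 133.15/327 = 0.65561 + 0.40717 = 1.0628
n_f = 1/1.0628 = 0.9409

0.941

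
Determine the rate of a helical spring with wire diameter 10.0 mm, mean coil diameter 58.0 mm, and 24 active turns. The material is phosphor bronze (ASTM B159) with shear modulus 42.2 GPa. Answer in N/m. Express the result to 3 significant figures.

11300 N/m

k = Gd⁴/(8D³N_a) = (42.2×10³ × 10.0⁴) / (8 × 58.0³ × 24)
  = 4.22e+08 / 3.74615e+07 = 11.265 N/mm = 11265 N/m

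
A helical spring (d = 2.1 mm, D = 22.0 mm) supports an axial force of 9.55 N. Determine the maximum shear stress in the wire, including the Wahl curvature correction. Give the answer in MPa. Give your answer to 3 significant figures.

65.7 MPa

Spring index C = D/d = 22.0/2.1 = 10.4762
K_W = (4C−1)/(4C−4) + 0.615/C = 40.905/37.905 + 0.0587 = 1.1379
τ₀ = 8FD/(πd³) = 8·9.55·22.0/(π·2.1³) = 1680.8/29.094 = 57.771 MPa
τ_max = K·τ₀ = 1.1379 × 57.771 = 65.735 MPa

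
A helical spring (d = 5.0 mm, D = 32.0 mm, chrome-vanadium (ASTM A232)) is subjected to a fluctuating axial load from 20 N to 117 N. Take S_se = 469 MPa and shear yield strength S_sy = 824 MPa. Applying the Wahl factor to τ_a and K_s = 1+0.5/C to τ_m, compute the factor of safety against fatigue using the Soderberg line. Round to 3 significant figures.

7.06

C = D/d = 32.0/5.0 = 6.4000; K_W = (4C−1)/(4C−4)+0.615/C = 1.2350; K_s = 1+0.5/C = 1.0781
F_a = (F_max−F_min)/2 = 48.5 N; F_m = (F_max+F_min)/2 = 68.5 N
τ_a = K_W·8F_aD/(πd³) = 1.2350 × 31.617 = 39.047 MPa
τ_m = K_s·8F_mD/(πd³) = 1.0781 × 44.655 = 48.144 MPa
Soderberg: 1/n_f = τ_a/S_se + τ_m/S_sy = 39.047/469 + 48.144/824 = 0.08325 + 0.05843 = 0.14168
n_f = 1/0.14168 = 7.058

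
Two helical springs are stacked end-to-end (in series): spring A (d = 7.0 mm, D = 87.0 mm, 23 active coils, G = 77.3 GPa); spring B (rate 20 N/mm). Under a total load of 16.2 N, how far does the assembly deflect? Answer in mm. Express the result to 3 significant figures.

11.4 mm

k_A = Gd⁴/(8D³N_a) = (77.3×10³)(7.0⁴)/(8·87.0³·23) = 1.5318 N/mm
Series: 1/k_eq = 1/1.5318 + 1/20 = 0.70284; k_eq = 1.4228 N/mm
δ = F/k_eq = 16.2/1.4228 = 11.386 mm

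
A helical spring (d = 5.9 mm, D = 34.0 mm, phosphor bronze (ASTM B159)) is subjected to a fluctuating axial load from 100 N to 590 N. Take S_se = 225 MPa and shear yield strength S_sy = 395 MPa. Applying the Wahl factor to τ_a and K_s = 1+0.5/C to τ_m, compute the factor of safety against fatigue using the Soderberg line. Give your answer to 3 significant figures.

1.02

C = D/d = 34.0/5.9 = 5.7627; K_W = (4C−1)/(4C−4)+0.615/C = 1.2642; K_s = 1+0.5/C = 1.0868
F_a = (F_max−F_min)/2 = 245 N; F_m = (F_max+F_min)/2 = 345 N
τ_a = K_W·8F_aD/(πd³) = 1.2642 × 103.28 = 130.57 MPa
τ_m = K_s·8F_mD/(πd³) = 1.0868 × 145.44 = 158.06 MPa
Soderberg: 1/n_f = τ_a/S_se + τ_m/S_sy = 130.57/225 + 158.06/395 = 0.58031 + 0.40015 = 0.98046
n_f = 1/0.98046 = 1.02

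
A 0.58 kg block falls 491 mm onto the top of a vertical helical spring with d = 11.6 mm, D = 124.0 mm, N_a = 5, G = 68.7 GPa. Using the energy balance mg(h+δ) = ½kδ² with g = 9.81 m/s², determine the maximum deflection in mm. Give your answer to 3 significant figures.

k = Gd⁴/(8D³N_a) = (68.7×10³)(11.6⁴)/(8·124.0³·5) = 16.31 N/mm
W = mg = 0.58 × 9.81 = 5.6898 N
½kδ² − Wδ − Wh = 0 → δ = (W + √(W² + 2kWh))/k
δ = (5.6898 + √(32.374 + 91132.3))/16.31 = (5.6898 + 301.93)/16.31 = 18.861 mm

18.9 mm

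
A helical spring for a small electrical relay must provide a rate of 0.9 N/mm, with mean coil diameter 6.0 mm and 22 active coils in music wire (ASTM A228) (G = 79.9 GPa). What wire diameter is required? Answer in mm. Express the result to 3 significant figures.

d = (8D³N_a·k / G)^(1/4) = (8·6.0³·22·0.9 / (79.9×10³))^0.25
  = (0.42822)^0.25 = 0.8089 mm

0.809 mm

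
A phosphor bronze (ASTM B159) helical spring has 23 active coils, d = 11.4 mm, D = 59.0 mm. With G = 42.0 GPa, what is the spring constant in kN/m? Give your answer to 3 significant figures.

18.8 kN/m

k = Gd⁴/(8D³N_a) = (42.0×10³ × 11.4⁴) / (8 × 59.0³ × 23)
  = 7.09363e+08 / 3.77897e+07 = 18.771 N/mm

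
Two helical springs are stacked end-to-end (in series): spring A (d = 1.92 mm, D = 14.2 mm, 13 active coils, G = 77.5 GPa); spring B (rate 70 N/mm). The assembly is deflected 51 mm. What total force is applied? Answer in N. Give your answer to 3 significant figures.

k_A = Gd⁴/(8D³N_a) = (77.5×10³)(1.92⁴)/(8·14.2³·13) = 3.5368 N/mm
Series: 1/k_eq = 1/3.5368 + 1/70 = 0.29703; k_eq = 3.3667 N/mm
F = k_eq·δ = 3.3667·51 = 171.7 N

172 N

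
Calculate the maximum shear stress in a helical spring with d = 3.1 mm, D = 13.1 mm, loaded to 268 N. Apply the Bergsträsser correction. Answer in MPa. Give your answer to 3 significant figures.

Spring index C = D/d = 13.1/3.1 = 4.2258
K_B = (4C+2)/(4C−3) = 18.903/13.903 = 1.3596
τ₀ = 8FD/(πd³) = 8·268·13.1/(π·3.1³) = 28086.4/93.591 = 300.1 MPa
τ_max = K·τ₀ = 1.3596 × 300.1 = 408.02 MPa

408 MPa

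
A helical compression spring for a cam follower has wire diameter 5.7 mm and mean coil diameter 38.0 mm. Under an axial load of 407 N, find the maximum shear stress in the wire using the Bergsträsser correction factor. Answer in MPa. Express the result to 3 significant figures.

258 MPa

Spring index C = D/d = 38.0/5.7 = 6.6667
K_B = (4C+2)/(4C−3) = 28.667/23.667 = 1.2113
τ₀ = 8FD/(πd³) = 8·407·38.0/(π·5.7³) = 123728/581.8 = 212.66 MPa
τ_max = K·τ₀ = 1.2113 × 212.66 = 257.59 MPa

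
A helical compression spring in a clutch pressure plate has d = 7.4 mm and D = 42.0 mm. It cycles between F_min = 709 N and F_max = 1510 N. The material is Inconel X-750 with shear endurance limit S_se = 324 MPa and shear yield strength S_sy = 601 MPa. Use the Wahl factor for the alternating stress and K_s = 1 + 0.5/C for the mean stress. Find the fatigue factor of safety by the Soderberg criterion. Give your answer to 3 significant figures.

C = D/d = 42.0/7.4 = 5.6757; K_W = (4C−1)/(4C−4)+0.615/C = 1.2688; K_s = 1+0.5/C = 1.0881
F_a = (F_max−F_min)/2 = 400.5 N; F_m = (F_max+F_min)/2 = 1109.5 N
τ_a = K_W·8F_aD/(πd³) = 1.2688 × 105.71 = 134.11 MPa
τ_m = K_s·8F_mD/(πd³) = 1.0881 × 292.83 = 318.63 MPa
Soderberg: 1/n_f = τ_a/S_se + τ_m/S_sy = 134.11/324 + 318.63/601 = 0.41393 + 0.53017 = 0.9441
n_f = 1/0.9441 = 1.059

1.06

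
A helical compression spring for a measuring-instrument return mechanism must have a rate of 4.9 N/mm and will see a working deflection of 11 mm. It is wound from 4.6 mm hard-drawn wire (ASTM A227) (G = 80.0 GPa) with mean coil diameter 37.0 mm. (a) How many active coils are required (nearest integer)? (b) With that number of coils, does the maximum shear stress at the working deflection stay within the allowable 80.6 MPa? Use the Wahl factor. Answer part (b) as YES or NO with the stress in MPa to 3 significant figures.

N_a = Gd⁴/(8D³k) = (80.0×10³)(4.6⁴)/(8·37.0³·4.9) = 18.04 → N_a = 18
Actual rate k = Gd⁴/(8D³·18) = 4.9108 N/mm
Working load F = kδ = 4.9108·11 = 54.019 N
C = 37.0/4.6 = 8.0435; K_W = (4C−1)/(4C−4)+0.615/C = 1.1829
τ_max = K_W·8FD/(πd³) = 1.1829·52.29 = 61.855 MPa
τ_max ≤ 80.6 MPa → acceptable

(a) 18 coils; (b) YES, τ_max = 61.9 MPa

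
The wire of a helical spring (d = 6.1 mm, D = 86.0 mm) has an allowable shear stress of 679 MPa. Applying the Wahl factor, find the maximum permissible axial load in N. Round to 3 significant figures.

C = D/d = 86.0/6.1 = 14.0984
K_W = (4C−1)/(4C−4) + 0.615/C = 55.393/52.393 + 0.0436 = 1.1009
τ_max = K·8FD/(πd³) → F_max = τ_allow·πd³/(8DK)
F_max = 679·π·6.1³/(8·86.0·1.1009) = 4.8418e+05/757.41 = 639.26 N

639 N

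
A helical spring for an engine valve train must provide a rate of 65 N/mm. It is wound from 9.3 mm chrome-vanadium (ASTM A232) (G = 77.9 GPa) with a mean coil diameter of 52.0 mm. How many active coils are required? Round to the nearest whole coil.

8

N_a = Gd⁴/(8D³k) = (77.9×10³ × 9.3⁴)/(8 × 52.0³ × 65)
    = 5.82733e+08 / 7.31162e+07 = 7.97 → 8 coils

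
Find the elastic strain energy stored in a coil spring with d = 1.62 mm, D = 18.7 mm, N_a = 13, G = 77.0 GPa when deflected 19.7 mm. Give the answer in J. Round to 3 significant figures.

0.151 J

k = Gd⁴/(8D³N_a) = (77.0×10³)(1.62⁴)/(8·18.7³·13) = 0.77982 N/mm
U = ½kδ² = 0.5 × 0.77982 × 19.7² = 151.32 N·mm = 0.15132 J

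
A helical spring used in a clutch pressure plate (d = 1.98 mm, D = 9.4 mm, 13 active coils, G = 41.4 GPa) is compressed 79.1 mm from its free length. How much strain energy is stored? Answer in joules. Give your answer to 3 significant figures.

k = Gd⁴/(8D³N_a) = (41.4×10³)(1.98⁴)/(8·9.4³·13) = 7.3662 N/mm
U = ½kδ² = 0.5 × 7.3662 × 79.1² = 23044 N·mm = 23.044 J

23.0 J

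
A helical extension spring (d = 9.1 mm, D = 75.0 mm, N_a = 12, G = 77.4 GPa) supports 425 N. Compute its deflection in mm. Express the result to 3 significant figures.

32.4 mm

k = Gd⁴/(8D³N_a) = (77.4×10³)(9.1⁴)/(8·75.0³·12) = 13.105 N/mm
δ = F/k = 425 / 13.105 = 32.429 mm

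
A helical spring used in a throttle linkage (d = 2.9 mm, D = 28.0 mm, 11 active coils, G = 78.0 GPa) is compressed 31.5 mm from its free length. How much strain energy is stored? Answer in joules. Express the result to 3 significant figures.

1.42 J

k = Gd⁴/(8D³N_a) = (78.0×10³)(2.9⁴)/(8·28.0³·11) = 2.8558 N/mm
U = ½kδ² = 0.5 × 2.8558 × 31.5² = 1416.8 N·mm = 1.4168 J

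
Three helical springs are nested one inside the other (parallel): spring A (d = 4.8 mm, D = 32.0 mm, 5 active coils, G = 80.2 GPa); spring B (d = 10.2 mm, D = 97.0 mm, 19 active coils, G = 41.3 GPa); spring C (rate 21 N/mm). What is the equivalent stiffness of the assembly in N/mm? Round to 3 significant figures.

56.7 N/mm

k_A = Gd⁴/(8D³N_a) = (80.2×10³)(4.8⁴)/(8·32.0³·5) = 32.481 N/mm
k_B = Gd⁴/(8D³N_a) = (41.3×10³)(10.2⁴)/(8·97.0³·19) = 3.2225 N/mm
Parallel: k_eq = 32.481 + 3.2225 + 21 = 56.703 N/mm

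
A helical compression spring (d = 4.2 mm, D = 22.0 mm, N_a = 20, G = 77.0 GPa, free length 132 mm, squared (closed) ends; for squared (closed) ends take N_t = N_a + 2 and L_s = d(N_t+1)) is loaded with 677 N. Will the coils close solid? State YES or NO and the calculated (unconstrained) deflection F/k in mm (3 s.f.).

k = Gd⁴/(8D³N_a) = (77.0×10³)(4.2⁴)/(8·22.0³·20) = 14.064 N/mm
N_t = 22; L_s = 4.2·23 = 96.6 mm; δ_solid = L₀ − L_s = 132 − 96.6 = 35.4 mm
δ = F/k = 677/14.064 = 48.138 mm
δ ≥ δ_solid → spring goes solid

YES, δ = 48.1 mm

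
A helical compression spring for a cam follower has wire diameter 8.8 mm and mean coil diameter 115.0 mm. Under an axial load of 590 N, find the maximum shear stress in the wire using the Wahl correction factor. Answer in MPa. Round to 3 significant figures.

281 MPa

Spring index C = D/d = 115.0/8.8 = 13.0682
K_W = (4C−1)/(4C−4) + 0.615/C = 51.273/48.273 + 0.0471 = 1.1092
τ₀ = 8FD/(πd³) = 8·590·115.0/(π·8.8³) = 542800/2140.9 = 253.54 MPa
τ_max = K·τ₀ = 1.1092 × 253.54 = 281.23 MPa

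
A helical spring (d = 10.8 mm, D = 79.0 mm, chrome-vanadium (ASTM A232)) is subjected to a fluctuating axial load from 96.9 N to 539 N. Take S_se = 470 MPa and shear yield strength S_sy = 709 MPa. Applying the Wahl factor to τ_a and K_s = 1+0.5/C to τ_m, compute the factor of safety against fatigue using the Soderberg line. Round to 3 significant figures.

C = D/d = 79.0/10.8 = 7.3148; K_W = (4C−1)/(4C−4)+0.615/C = 1.2028; K_s = 1+0.5/C = 1.0684
F_a = (F_max−F_min)/2 = 221.05 N; F_m = (F_max+F_min)/2 = 317.95 N
τ_a = K_W·8F_aD/(πd³) = 1.2028 × 35.301 = 42.462 MPa
τ_m = K_s·8F_mD/(πd³) = 1.0684 × 50.776 = 54.246 MPa
Soderberg: 1/n_f = τ_a/S_se + τ_m/S_sy = 42.462/470 + 54.246/709 = 0.09034 + 0.07651 = 0.16685
n_f = 1/0.16685 = 5.993

5.99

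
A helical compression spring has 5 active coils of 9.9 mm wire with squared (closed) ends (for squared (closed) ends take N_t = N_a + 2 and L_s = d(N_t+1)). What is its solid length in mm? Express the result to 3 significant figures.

squared (closed) ends: N_t = N_a + 2 = 5 + 2 = 7
L_s = d·(N_t+1) = 9.9 × 8 = 79.2 mm

79.2 mm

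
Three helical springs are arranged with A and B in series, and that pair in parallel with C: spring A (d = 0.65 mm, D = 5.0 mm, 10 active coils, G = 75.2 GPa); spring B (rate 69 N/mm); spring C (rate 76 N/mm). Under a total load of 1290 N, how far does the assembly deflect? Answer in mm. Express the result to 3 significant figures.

k_A = Gd⁴/(8D³N_a) = (75.2×10³)(0.65⁴)/(8·5.0³·10) = 1.3424 N/mm
Springs A,B series: k_AB = 1/(1/1.3424+1/69) = 1.3168 N/mm; parallel with C: k_eq = 1.3168+76 = 77.317 N/mm
δ = F/k_eq = 1290/77.317 = 16.685 mm

16.7 mm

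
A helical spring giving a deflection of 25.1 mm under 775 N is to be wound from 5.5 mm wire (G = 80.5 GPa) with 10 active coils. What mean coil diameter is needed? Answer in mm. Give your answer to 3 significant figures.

31.0 mm

Required rate k = F/δ = 775/25.1 = 30.876 N/mm
D = (Gd⁴/(8N_a·k))^(1/3) = (80.5×10³·5.5⁴/(8·10·30.876))^(1/3)
  = (29821.4)^(1/3) = 31.0106 mm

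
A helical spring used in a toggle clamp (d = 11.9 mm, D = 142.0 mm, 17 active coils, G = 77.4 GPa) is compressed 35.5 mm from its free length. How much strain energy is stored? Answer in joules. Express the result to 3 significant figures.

2.51 J

k = Gd⁴/(8D³N_a) = (77.4×10³)(11.9⁴)/(8·142.0³·17) = 3.9859 N/mm
U = ½kδ² = 0.5 × 3.9859 × 35.5² = 2511.6 N·mm = 2.5116 J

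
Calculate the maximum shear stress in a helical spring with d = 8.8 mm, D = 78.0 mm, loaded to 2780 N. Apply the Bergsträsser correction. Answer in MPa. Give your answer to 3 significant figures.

Spring index C = D/d = 78.0/8.8 = 8.8636
K_B = (4C+2)/(4C−3) = 37.455/32.455 = 1.1541
τ₀ = 8FD/(πd³) = 8·2780·78.0/(π·8.8³) = 1.73472e+06/2140.9 = 810.27 MPa
τ_max = K·τ₀ = 1.1541 × 810.27 = 935.11 MPa

935 MPa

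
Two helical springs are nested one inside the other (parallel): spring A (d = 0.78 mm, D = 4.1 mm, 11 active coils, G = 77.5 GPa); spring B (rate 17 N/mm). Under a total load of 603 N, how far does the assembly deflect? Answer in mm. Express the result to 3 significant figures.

k_A = Gd⁴/(8D³N_a) = (77.5×10³)(0.78⁴)/(8·4.1³·11) = 4.7298 N/mm
Parallel: k_eq = 4.7298 + 17 = 21.73 N/mm
δ = F/k_eq = 603/21.73 = 27.75 mm

27.7 mm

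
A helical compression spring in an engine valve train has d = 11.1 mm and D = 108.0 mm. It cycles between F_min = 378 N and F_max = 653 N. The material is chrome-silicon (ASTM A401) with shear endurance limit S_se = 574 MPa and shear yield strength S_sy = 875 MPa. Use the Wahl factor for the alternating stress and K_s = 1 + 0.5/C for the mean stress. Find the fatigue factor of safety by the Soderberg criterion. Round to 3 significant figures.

C = D/d = 108.0/11.1 = 9.7297; K_W = (4C−1)/(4C−4)+0.615/C = 1.1491; K_s = 1+0.5/C = 1.0514
F_a = (F_max−F_min)/2 = 137.5 N; F_m = (F_max+F_min)/2 = 515.5 N
τ_a = K_W·8F_aD/(πd³) = 1.1491 × 27.65 = 31.773 MPa
τ_m = K_s·8F_mD/(πd³) = 1.0514 × 103.66 = 108.99 MPa
Soderberg: 1/n_f = τ_a/S_se + τ_m/S_sy = 31.773/574 + 108.99/875 = 0.05535 + 0.12456 = 0.17991
n_f = 1/0.17991 = 5.558

5.56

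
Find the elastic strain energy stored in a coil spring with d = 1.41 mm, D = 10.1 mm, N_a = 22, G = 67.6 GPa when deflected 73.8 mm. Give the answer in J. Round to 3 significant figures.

4.01 J

k = Gd⁴/(8D³N_a) = (67.6×10³)(1.41⁴)/(8·10.1³·22) = 1.4735 N/mm
U = ½kδ² = 0.5 × 1.4735 × 73.8² = 4012.6 N·mm = 4.0126 J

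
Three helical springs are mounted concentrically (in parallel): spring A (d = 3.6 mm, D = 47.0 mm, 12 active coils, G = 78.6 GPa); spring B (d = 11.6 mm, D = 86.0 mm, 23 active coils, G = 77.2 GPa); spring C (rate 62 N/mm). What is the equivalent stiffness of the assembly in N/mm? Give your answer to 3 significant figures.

k_A = Gd⁴/(8D³N_a) = (78.6×10³)(3.6⁴)/(8·47.0³·12) = 1.3245 N/mm
k_B = Gd⁴/(8D³N_a) = (77.2×10³)(11.6⁴)/(8·86.0³·23) = 11.944 N/mm
Parallel: k_eq = 1.3245 + 11.944 + 62 = 75.268 N/mm

75.3 N/mm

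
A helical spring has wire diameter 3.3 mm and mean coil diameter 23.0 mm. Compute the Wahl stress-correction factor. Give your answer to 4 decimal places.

1.2139

C = D/d = 23.0/3.3 = 6.9697
K_W = (4C−1)/(4C−4) + 0.615/C = 26.879/23.879 + 0.0882 = 1.2139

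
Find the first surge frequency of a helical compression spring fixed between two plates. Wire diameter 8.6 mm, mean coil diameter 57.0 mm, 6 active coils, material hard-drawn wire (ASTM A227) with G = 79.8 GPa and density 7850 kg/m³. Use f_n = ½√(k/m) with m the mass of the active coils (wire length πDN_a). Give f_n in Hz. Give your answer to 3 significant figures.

k = Gd⁴/(8D³N_a) = (79.8×10³)(8.6⁴)/(8·57.0³·6) = 49.106 N/mm = 49106 N/m
Wire length L = πDN_a = π·57.0·6 = 1074.4 mm
m = ρ·(πd²/4)·L = 7850 × 58.088×10⁻⁶ m² × 1.0744 m = 0.48993 kg
f_n = ½√(k/m) = 0.5·√(49106/0.48993) = 0.5·√(1.0023e+05) = 158.3 Hz

158 Hz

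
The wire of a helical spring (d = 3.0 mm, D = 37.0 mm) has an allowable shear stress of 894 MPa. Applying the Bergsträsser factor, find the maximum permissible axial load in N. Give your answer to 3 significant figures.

231 N

C = D/d = 37.0/3.0 = 12.3333
K_B = (4C+2)/(4C−3) = 51.333/46.333 = 1.1079
τ_max = K·8FD/(πd³) → F_max = τ_allow·πd³/(8DK)
F_max = 894·π·3.0³/(8·37.0·1.1079) = 75832/327.94 = 231.23 N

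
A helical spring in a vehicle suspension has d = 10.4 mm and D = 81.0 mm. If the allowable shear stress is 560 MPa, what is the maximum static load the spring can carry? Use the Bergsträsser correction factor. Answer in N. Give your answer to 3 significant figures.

C = D/d = 81.0/10.4 = 7.7885
K_B = (4C+2)/(4C−3) = 33.154/28.154 = 1.1776
τ_max = K·8FD/(πd³) → F_max = τ_allow·πd³/(8DK)
F_max = 560·π·10.4³/(8·81.0·1.1776) = 1.979e+06/763.08 = 2593.4 N

2590 N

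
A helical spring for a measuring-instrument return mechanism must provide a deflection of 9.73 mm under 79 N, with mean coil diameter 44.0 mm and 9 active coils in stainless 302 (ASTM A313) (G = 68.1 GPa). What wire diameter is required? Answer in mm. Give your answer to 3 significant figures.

5.20 mm

Required rate k = F/δ = 79/9.73 = 8.1192 N/mm
d = (8D³N_a·k / G)^(1/4) = (8·44.0³·9·8.1192 / (68.1×10³))^0.25
  = (731.24)^0.25 = 5.2001 mm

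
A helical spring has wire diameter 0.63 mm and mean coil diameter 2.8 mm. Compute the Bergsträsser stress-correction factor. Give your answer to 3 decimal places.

1.338

C = D/d = 2.8/0.63 = 4.4444
K_B = (4C+2)/(4C−3) = 19.778/14.778 = 1.3383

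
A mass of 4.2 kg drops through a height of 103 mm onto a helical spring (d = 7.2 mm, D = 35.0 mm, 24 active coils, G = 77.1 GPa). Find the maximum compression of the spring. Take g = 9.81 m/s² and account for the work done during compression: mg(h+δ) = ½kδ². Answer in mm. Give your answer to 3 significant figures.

k = Gd⁴/(8D³N_a) = (77.1×10³)(7.2⁴)/(8·35.0³·24) = 25.17 N/mm
W = mg = 4.2 × 9.81 = 41.202 N
½kδ² − Wδ − Wh = 0 → δ = (W + √(W² + 2kWh))/k
δ = (41.202 + √(1697.6 + 213631))/25.17 = (41.202 + 464.04)/25.17 = 20.073 mm

20.1 mm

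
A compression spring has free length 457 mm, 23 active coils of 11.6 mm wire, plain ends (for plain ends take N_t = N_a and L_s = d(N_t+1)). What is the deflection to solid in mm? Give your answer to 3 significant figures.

179 mm

N_t = 23; L_s = 11.6·24 = 278.4 mm
δ_solid = L₀ − L_s = 457 − 278.4 = 178.6 mm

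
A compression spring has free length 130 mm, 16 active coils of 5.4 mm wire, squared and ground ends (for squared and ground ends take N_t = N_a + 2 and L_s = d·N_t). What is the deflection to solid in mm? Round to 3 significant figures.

32.8 mm

N_t = 18; L_s = 5.4·18 = 97.2 mm
δ_solid = L₀ − L_s = 130 − 97.2 = 32.8 mm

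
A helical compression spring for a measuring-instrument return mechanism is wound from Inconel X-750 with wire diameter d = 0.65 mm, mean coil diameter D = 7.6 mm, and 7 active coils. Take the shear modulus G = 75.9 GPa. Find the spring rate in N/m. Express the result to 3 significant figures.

551 N/m

k = Gd⁴/(8D³N_a) = (75.9×10³ × 0.65⁴) / (8 × 7.6³ × 7)
  = 13548.6 / 24582.7 = 0.55115 N/mm = 551.15 N/m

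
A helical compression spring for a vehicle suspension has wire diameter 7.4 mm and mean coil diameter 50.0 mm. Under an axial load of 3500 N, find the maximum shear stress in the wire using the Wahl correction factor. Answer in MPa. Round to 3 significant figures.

1340 MPa

Spring index C = D/d = 50.0/7.4 = 6.7568
K_W = (4C−1)/(4C−4) + 0.615/C = 26.027/23.027 + 0.0910 = 1.2213
τ₀ = 8FD/(πd³) = 8·3500·50.0/(π·7.4³) = 1.4e+06/1273 = 1099.7 MPa
τ_max = K·τ₀ = 1.2213 × 1099.7 = 1343.1 MPa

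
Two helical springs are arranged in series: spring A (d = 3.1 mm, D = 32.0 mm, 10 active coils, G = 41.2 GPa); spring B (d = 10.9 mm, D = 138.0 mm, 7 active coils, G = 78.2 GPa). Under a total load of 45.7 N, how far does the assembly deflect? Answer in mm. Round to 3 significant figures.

k_A = Gd⁴/(8D³N_a) = (41.2×10³)(3.1⁴)/(8·32.0³·10) = 1.4515 N/mm
k_B = Gd⁴/(8D³N_a) = (78.2×10³)(10.9⁴)/(8·138.0³·7) = 7.5005 N/mm
Series: 1/k_eq = 1/1.4515 + 1/7.5005 = 0.82229; k_eq = 1.2161 N/mm
δ = F/k_eq = 45.7/1.2161 = 37.579 mm

37.6 mm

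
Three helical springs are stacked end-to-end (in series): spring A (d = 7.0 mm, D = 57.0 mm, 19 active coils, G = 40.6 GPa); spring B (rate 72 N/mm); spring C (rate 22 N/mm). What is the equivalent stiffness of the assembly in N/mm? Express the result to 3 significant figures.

k_A = Gd⁴/(8D³N_a) = (40.6×10³)(7.0⁴)/(8·57.0³·19) = 3.463 N/mm
Series: 1/k_eq = 1/3.463 + 1/72 + 1/22 = 0.34811; k_eq = 2.8726 N/mm

2.87 N/mm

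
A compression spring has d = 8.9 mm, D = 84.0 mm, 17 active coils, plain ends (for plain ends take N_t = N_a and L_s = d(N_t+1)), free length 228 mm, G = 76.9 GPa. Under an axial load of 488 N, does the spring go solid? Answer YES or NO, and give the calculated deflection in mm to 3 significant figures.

YES, δ = 81.5 mm

k = Gd⁴/(8D³N_a) = (76.9×10³)(8.9⁴)/(8·84.0³·17) = 5.9856 N/mm
N_t = 17; L_s = 8.9·18 = 160.2 mm; δ_solid = L₀ − L_s = 228 − 160.2 = 67.8 mm
δ = F/k = 488/5.9856 = 81.529 mm
δ ≥ δ_solid → spring goes solid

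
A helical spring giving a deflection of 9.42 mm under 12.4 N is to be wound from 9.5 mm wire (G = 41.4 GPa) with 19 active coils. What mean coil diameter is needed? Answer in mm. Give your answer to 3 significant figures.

119 mm

Required rate k = F/δ = 12.4/9.42 = 1.3163 N/mm
D = (Gd⁴/(8N_a·k))^(1/3) = (41.4×10³·9.5⁴/(8·19·1.3163))^(1/3)
  = (1.68531e+06)^(1/3) = 119.0036 mm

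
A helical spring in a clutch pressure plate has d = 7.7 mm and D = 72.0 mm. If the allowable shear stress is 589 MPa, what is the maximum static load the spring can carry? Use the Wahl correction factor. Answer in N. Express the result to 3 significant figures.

C = D/d = 72.0/7.7 = 9.3506
K_W = (4C−1)/(4C−4) + 0.615/C = 36.403/33.403 + 0.0658 = 1.1556
τ_max = K·8FD/(πd³) → F_max = τ_allow·πd³/(8DK)
F_max = 589·π·7.7³/(8·72.0·1.1556) = 8.4477e+05/665.62 = 1269.2 N

1270 N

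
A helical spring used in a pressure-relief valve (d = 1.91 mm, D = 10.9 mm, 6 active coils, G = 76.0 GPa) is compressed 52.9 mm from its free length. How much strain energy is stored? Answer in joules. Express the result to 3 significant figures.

k = Gd⁴/(8D³N_a) = (76.0×10³)(1.91⁴)/(8·10.9³·6) = 16.271 N/mm
U = ½kδ² = 0.5 × 16.271 × 52.9² = 22767 N·mm = 22.767 J

22.8 J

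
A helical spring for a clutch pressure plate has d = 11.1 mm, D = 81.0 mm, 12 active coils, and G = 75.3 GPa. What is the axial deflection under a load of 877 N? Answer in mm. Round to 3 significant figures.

k = Gd⁴/(8D³N_a) = (75.3×10³)(11.1⁴)/(8·81.0³·12) = 22.406 N/mm
δ = F/k = 877 / 22.406 = 39.142 mm

39.1 mm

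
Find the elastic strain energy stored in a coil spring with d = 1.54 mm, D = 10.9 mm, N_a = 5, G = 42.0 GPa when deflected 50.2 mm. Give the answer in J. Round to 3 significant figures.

5.75 J

k = Gd⁴/(8D³N_a) = (42.0×10³)(1.54⁴)/(8·10.9³·5) = 4.5603 N/mm
U = ½kδ² = 0.5 × 4.5603 × 50.2² = 5746.1 N·mm = 5.7461 J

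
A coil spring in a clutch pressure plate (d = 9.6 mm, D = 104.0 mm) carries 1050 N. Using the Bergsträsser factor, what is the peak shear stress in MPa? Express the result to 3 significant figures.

353 MPa

Spring index C = D/d = 104.0/9.6 = 10.8333
K_B = (4C+2)/(4C−3) = 45.333/40.333 = 1.1240
τ₀ = 8FD/(πd³) = 8·1050·104.0/(π·9.6³) = 873600/2779.5 = 314.3 MPa
τ_max = K·τ₀ = 1.1240 × 314.3 = 353.27 MPa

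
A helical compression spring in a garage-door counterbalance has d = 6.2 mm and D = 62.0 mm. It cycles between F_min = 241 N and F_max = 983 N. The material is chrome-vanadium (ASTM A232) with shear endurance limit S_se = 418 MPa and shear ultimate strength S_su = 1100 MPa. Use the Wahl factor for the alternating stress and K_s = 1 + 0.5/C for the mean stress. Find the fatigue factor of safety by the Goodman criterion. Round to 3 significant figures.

0.943

C = D/d = 62.0/6.2 = 10.0000; K_W = (4C−1)/(4C−4)+0.615/C = 1.1448; K_s = 1+0.5/C = 1.0500
F_a = (F_max−F_min)/2 = 371 N; F_m = (F_max+F_min)/2 = 612 N
τ_a = K_W·8F_aD/(πd³) = 1.1448 × 245.77 = 281.37 MPa
τ_m = K_s·8F_mD/(πd³) = 1.0500 × 405.42 = 425.69 MPa
Goodman: 1/n_f = τ_a/S_se + τ_m/S_su = 281.37/418 + 425.69/1100 = 0.67313 + 0.38699 = 1.0601
n_f = 1/1.0601 = 0.9433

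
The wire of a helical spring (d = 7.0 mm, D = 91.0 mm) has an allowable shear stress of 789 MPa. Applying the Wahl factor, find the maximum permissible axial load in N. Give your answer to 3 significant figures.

C = D/d = 91.0/7.0 = 13.0000
K_W = (4C−1)/(4C−4) + 0.615/C = 51.000/48.000 + 0.0473 = 1.1098
τ_max = K·8FD/(πd³) → F_max = τ_allow·πd³/(8DK)
F_max = 789·π·7.0³/(8·91.0·1.1098) = 8.502e+05/807.94 = 1052.3 N

1050 N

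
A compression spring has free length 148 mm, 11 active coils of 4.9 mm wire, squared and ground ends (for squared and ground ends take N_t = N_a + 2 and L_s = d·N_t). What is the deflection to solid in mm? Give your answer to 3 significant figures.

84.3 mm

N_t = 13; L_s = 4.9·13 = 63.7 mm
δ_solid = L₀ − L_s = 148 − 63.7 = 84.3 mm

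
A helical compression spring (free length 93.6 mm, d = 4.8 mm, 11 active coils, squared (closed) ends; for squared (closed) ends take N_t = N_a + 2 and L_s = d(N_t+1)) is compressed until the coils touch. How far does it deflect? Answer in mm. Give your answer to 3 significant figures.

26.4 mm

N_t = 13; L_s = 4.8·14 = 67.2 mm
δ_solid = L₀ − L_s = 93.6 − 67.2 = 26.4 mm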